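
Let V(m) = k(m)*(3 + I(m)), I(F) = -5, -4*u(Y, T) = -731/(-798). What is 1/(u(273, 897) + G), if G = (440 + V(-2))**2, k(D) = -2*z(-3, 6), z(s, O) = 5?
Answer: 3192/675426469 ≈ 4.7259e-6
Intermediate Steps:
u(Y, T) = -731/3192 (u(Y, T) = -(-731)/(4*(-798)) = -(-731)*(-1)/(4*798) = -1/4*731/798 = -731/3192)
k(D) = -10 (k(D) = -2*5 = -10)
V(m) = 20 (V(m) = -10*(3 - 5) = -10*(-2) = 20)
G = 211600 (G = (440 + 20)**2 = 460**2 = 211600)
1/(u(273, 897) + G) = 1/(-731/3192 + 211600) = 1/(675426469/3192) = 3192/675426469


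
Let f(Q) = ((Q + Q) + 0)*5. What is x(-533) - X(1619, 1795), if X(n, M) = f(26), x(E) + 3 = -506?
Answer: -769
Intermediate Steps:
x(E) = -509 (x(E) = -3 - 506 = -509)
f(Q) = 10*Q (f(Q) = (2*Q + 0)*5 = (2*Q)*5 = 10*Q)
X(n, M) = 260 (X(n, M) = 10*26 = 260)
x(-533) - X(1619, 1795) = -509 - 1*260 = -509 - 260 = -769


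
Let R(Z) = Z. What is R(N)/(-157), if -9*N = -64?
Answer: -64/1413 ≈ -0.045294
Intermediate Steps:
N = 64/9 (N = -1/9*(-64) = 64/9 ≈ 7.1111)
R(N)/(-157) = (64/9)/(-157) = (64/9)*(-1/157) = -64/1413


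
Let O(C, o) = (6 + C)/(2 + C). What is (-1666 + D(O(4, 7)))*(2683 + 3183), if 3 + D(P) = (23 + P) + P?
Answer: -28907648/3 ≈ -9.6359e+6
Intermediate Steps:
O(C, o) = (6 + C)/(2 + C)
D(P) = 20 + 2*P (D(P) = -3 + ((23 + P) + P) = -3 + (23 + 2*P) = 20 + 2*P)
(-1666 + D(O(4, 7)))*(2683 + 3183) = (-1666 + (20 + 2*((6 + 4)/(2 + 4))))*(2683 + 3183) = (-1666 + (20 + 2*(10/6)))*5866 = (-1666 + (20 + 2*((⅙)*10)))*5866 = (-1666 + (20 + 2*(5/3)))*5866 = (-1666 + (20 + 10/3))*5866 = (-1666 + 70/3)*5866 = -4928/3*5866 = -28907648/3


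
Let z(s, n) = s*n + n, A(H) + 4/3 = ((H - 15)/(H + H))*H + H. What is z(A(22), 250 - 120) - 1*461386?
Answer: -1374343/3 ≈ -4.5811e+5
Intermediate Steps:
A(H) = -53/6 + 3*H/2 (A(H) = -4/3 + (((H - 15)/(H + H))*H + H) = -4/3 + (((-15 + H)/((2*H)))*H + H) = -4/3 + (((-15 + H)*(1/(2*H)))*H + H) = -4/3 + (((-15 + H)/(2*H))*H + H) = -4/3 + ((-15/2 + H/2) + H) = -4/3 + (-15/2 + 3*H/2) = -53/6 + 3*H/2)
z(s, n) = n + n*s (z(s, n) = n*s + n = n + n*s)
z(A(22), 250 - 120) - 1*461386 = (250 - 120)*(1 + (-53/6 + (3/2)*22)) - 1*461386 = 130*(1 + (-53/6 + 33)) - 461386 = 130*(1 + 145/6) - 461386 = 130*(151/6) - 461386 = 9815/3 - 461386 = -1374343/3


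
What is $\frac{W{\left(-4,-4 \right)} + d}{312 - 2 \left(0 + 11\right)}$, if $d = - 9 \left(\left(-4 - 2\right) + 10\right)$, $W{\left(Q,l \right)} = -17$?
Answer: $- \frac{53}{290} \approx -0.18276$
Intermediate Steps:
$d = -36$ ($d = - 9 \left(\left(-4 - 2\right) + 10\right) = - 9 \left(-6 + 10\right) = \left(-9\right) 4 = -36$)
$\frac{W{\left(-4,-4 \right)} + d}{312 - 2 \left(0 + 11\right)} = \frac{-17 - 36}{312 - 2 \left(0 + 11\right)} = - \frac{53}{312 - 22} = - \frac{53}{290}$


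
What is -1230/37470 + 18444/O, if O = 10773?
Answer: 7531621/4485159 ≈ 1.6792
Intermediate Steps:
-1230/37470 + 18444/O = -1230/37470 + 18444/10773 = -1230*1/37470 + 18444*(1/10773) = -41/1249 + 6148/3591 = 7531621/4485159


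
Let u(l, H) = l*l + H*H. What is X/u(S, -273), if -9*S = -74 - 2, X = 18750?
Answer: 12150/48341 ≈ 0.25134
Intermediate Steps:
S = 76/9 (S = -(-74 - 2)/9 = -⅑*(-76) = 76/9 ≈ 8.4444)
u(l, H) = H² + l² (u(l, H) = l² + H² = H² + l²)
X/u(S, -273) = 18750/((-273)² + (76/9)²) = 18750/(74529 + 5776/81) = 18750/(6042625/81) = 18750*(81/6042625) = 12150/48341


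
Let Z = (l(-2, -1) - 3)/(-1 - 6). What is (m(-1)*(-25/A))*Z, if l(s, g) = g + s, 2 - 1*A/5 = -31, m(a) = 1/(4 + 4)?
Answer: -5/308 ≈ -0.016234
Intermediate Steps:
m(a) = ⅛ (m(a) = 1/8 = ⅛)
A = 165 (A = 10 - 5*(-31) = 10 + 155 = 165)
Z = 6/7 (Z = ((-1 - 2) - 3)/(-1 - 6) = (-3 - 3)/(-7) = -6*(-⅐) = 6/7 ≈ 0.85714)
(m(-1)*(-25/A))*Z = ((-25/165)/8)*(6/7) = ((-25*1/165)/8)*(6/7) = ((⅛)*(-5/33))*(6/7) = -5/264*6/7 = -5/308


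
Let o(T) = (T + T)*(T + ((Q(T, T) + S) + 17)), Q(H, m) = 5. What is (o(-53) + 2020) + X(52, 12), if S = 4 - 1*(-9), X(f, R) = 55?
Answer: 3983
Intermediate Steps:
S = 13 (S = 4 + 9 = 13)
o(T) = 2*T*(35 + T) (o(T) = (T + T)*(T + ((5 + 13) + 17)) = (2*T)*(T + (18 + 17)) = (2*T)*(T + 35) = (2*T)*(35 + T) = 2*T*(35 + T))
(o(-53) + 2020) + X(52, 12) = (2*(-53)*(35 - 53) + 2020) + 55 = (2*(-53)*(-18) + 2020) + 55 = (1908 + 2020) + 55 = 3928 + 55 = 3983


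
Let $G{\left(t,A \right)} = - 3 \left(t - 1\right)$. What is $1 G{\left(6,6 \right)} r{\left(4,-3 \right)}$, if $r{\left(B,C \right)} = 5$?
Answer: $-75$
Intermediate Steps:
$G{\left(t,A \right)} = 3 - 3 t$ ($G{\left(t,A \right)} = - 3 \left(-1 + t\right) = 3 - 3 t$)
$1 G{\left(6,6 \right)} r{\left(4,-3 \right)} = 1 \left(3 - 18\right) 5 = 1 \left(-15\right) 5 = \left(-15\right) 5 = -75$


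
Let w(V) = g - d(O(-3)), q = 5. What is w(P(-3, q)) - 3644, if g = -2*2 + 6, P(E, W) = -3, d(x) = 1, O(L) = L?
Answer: -3643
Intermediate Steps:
g = 2 (g = -4 + 6 = 2)
w(V) = 1 (w(V) = 2 - 1*1 = 2 - 1 = 1)
w(P(-3, q)) - 3644 = 1 - 3644 = -3643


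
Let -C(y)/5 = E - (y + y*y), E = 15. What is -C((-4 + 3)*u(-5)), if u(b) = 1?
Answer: 75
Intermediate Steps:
C(y) = -75 + 5*y + 5*y² (C(y) = -5*(15 - (y + y*y)) = -5*(15 - (y + y²)) = -5*(15 + (-y - y²)) = -5*(15 - y - y²) = -75 + 5*y + 5*y²)
-C((-4 + 3)*u(-5)) = -(-75 + 5*((-4 + 3)*1) + 5*((-4 + 3)*1)²) = -(-75 + 5*(-1*1) + 5*(-1*1)²) = -(-75 + 5*(-1) + 5*(-1)²) = -(-75 - 5 + 5*1) = -(-75 - 5 + 5) = -1*(-75) = 75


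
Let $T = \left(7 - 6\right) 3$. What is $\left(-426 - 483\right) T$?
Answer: $-2727$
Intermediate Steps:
$T = 3$ ($T = 1 \cdot 3 = 3$)
$\left(-426 - 483\right) T = \left(-426 - 483\right) 3 = \left(-909\right) 3 = -2727$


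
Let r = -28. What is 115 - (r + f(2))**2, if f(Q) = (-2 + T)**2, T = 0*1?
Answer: -461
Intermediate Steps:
T = 0
f(Q) = 4 (f(Q) = (-2 + 0)**2 = (-2)**2 = 4)
115 - (r + f(2))**2 = 115 - (-28 + 4)**2 = 115 - 1*(-24)**2 = 115 - 1*576 = 115 - 576 = -461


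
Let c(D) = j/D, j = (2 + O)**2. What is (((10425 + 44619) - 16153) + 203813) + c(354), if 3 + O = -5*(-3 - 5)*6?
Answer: 85974337/354 ≈ 2.4287e+5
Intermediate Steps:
O = 237 (O = -3 - 5*(-3 - 5)*6 = -3 - 5*(-8)*6 = -3 + 40*6 = -3 + 240 = 237)
j = 57121 (j = (2 + 237)**2 = 239**2 = 57121)
c(D) = 57121/D
(((10425 + 44619) - 16153) + 203813) + c(354) = (((10425 + 44619) - 16153) + 203813) + 57121/354 = ((55044 - 16153) + 203813) + 57121*(1/354) = (38891 + 203813) + 57121/354 = 242704 + 57121/354 = 85974337/354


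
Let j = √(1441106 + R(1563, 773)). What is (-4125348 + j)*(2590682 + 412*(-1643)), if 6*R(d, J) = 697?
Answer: -7894950740568 + 318961*√51883998 ≈ -7.8927e+12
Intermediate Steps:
R(d, J) = 697/6 (R(d, J) = (⅙)*697 = 697/6)
j = √51883998/6 (j = √(1441106 + 697/6) = √(8647333/6) = √51883998/6 ≈ 1200.5)
(-4125348 + j)*(2590682 + 412*(-1643)) = (-4125348 + √51883998/6)*(2590682 + 412*(-1643)) = (-4125348 + √51883998/6)*(2590682 - 676916) = (-4125348 + √51883998/6)*1913766 = -7894950740568 + 318961*√51883998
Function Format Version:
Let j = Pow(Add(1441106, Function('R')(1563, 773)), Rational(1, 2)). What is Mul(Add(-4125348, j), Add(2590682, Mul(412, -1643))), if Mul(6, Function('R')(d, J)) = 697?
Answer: Add(-7894950740568, Mul(318961, Pow(51883998, Rational(1, 2)))) ≈ -7.8927e+12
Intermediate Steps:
Function('R')(d, J) = Rational(697, 6) (Function('R')(d, J) = Mul(Rational(1, 6), 697) = Rational(697, 6))
j = Mul(Rational(1, 6), Pow(51883998, Rational(1, 2))) (j = Pow(Add(1441106, Rational(697, 6)), Rational(1, 2)) = Pow(Rational(8647333, 6), Rational(1, 2)) = Mul(Rational(1, 6), Pow(51883998, Rational(1, 2))) ≈ 1200.5)
Mul(Add(-4125348, j), Add(2590682, Mul(412, -1643))) = Mul(Add(-4125348, Mul(Rational(1, 6), Pow(51883998, Rational(1, 2)))), Add(2590682, Mul(412, -1643))) = Mul(Add(-4125348, Mul(Rational(1, 6), Pow(51883998, Rational(1, 2)))), Add(2590682, -676916)) = Mul(Add(-4125348, Mul(Rational(1, 6), Pow(51883998, Rational(1, 2)))), 1913766) = Add(-7894950740568, Mul(318961, Pow(51883998, Rational(1, 2))))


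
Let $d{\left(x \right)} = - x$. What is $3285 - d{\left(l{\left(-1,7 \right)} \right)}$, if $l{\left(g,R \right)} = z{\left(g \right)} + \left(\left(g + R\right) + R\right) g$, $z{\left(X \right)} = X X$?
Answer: $3273$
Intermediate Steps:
$z{\left(X \right)} = X^{2}$
$l{\left(g,R \right)} = g^{2} + g \left(g + 2 R\right)$ ($l{\left(g,R \right)} = g^{2} + \left(\left(g + R\right) + R\right) g = g^{2} + \left(\left(R + g\right) + R\right) g = g^{2} + \left(g + 2 R\right) g = g^{2} + g \left(g + 2 R\right)$)
$3285 - d{\left(l{\left(-1,7 \right)} \right)} = 3285 - - 2 \left(-1\right) \left(7 - 1\right) = 3285 - - 2 \left(-1\right) 6 = 3285 - \left(-1\right) \left(-12\right) = 3285 - 12 = 3273$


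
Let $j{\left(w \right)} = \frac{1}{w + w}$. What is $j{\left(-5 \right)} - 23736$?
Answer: $- \frac{237361}{10} \approx -23736.0$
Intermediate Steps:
$j{\left(w \right)} = \frac{1}{2 w}$
$j{\left(-5 \right)} - 23736 = \frac{1}{2 \left(-5\right)} - 23736 = \frac{1}{2} \left(- \frac{1}{5}\right) - 23736 = - \frac{1}{10} - 23736 = - \frac{237361}{10}$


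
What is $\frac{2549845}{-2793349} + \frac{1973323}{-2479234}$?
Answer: $- \frac{11833842247457}{6925365814666} \approx -1.7088$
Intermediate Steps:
$\frac{2549845}{-2793349} + \frac{1973323}{-2479234} = 2549845 \left(- \frac{1}{2793349}\right) + 1973323 \left(- \frac{1}{2479234}\right) = - \frac{2549845}{2793349} - \frac{1973323}{2479234} = - \frac{11833842247457}{6925365814666}$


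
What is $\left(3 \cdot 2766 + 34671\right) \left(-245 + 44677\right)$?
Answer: $1909198608$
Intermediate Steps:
$\left(3 \cdot 2766 + 34671\right) \left(-245 + 44677\right) = \left(8298 + 34671\right) 44432 = 42969 \cdot 44432 = 1909198608$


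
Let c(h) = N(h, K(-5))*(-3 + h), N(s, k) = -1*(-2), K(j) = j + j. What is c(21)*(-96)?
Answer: -3456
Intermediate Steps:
K(j) = 2*j
N(s, k) = 2
c(h) = -6 + 2*h (c(h) = 2*(-3 + h) = -6 + 2*h)
c(21)*(-96) = (-6 + 2*21)*(-96) = (-6 + 42)*(-96) = 36*(-96) = -3456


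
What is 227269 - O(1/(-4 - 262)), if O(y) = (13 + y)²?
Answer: 16068694515/70756 ≈ 2.2710e+5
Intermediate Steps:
227269 - O(1/(-4 - 262)) = 227269 - (13 + 1/(-4 - 262))² = 227269 - (13 + 1/(-266))² = 227269 - (13 - 1/266)² = 227269 - (3457/266)² = 227269 - 1*11950849/70756 = 227269 - 11950849/70756 = 16068694515/70756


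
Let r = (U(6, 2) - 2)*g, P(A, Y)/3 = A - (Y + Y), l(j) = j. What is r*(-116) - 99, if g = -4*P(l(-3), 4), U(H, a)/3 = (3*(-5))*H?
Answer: 4164765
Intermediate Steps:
U(H, a) = -45*H (U(H, a) = 3*((3*(-5))*H) = 3*(-15*H) = -45*H)
P(A, Y) = -6*Y + 3*A (P(A, Y) = 3*(A - (Y + Y)) = 3*(A - 2*Y) = -6*Y + 3*A)
g = 132 (g = -4*(-6*4 + 3*(-3)) = -4*(-24 - 9) = -4*(-33) = 132)
r = -35904 (r = (-45*6 - 2)*132 = (-270 - 2)*132 = -272*132 = -35904)
r*(-116) - 99 = -35904*(-116) - 99 = 4164864 - 99 = 4164765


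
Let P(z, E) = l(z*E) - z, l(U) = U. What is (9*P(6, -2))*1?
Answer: -162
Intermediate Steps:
P(z, E) = -z + E*z (P(z, E) = z*E - z = E*z - z = -z + E*z)
(9*P(6, -2))*1 = (9*(6*(-1 - 2)))*1 = (9*(6*(-3)))*1 = (9*(-18))*1 = -162*1 = -162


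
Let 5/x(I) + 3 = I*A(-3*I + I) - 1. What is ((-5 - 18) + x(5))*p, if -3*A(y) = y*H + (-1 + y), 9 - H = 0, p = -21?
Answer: 237804/493 ≈ 482.36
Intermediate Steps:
H = 9 (H = 9 - 1*0 = 9 + 0 = 9)
A(y) = ⅓ - 10*y/3 (A(y) = -(y*9 + (-1 + y))/3 = -(9*y + (-1 + y))/3 = -(-1 + 10*y)/3 = ⅓ - 10*y/3)
x(I) = 5/(-4 + I*(⅓ + 20*I/3)) (x(I) = 5/(-3 + (I*(⅓ - 10*(-3*I + I)/3) - 1)) = 5/(-3 + (I*(⅓ - (-20)*I/3) - 1)) = 5/(-3 + (I*(⅓ + 20*I/3) - 1)) = 5/(-3 + (-1 + I*(⅓ + 20*I/3))) = 5/(-4 + I*(⅓ + 20*I/3)))
((-5 - 18) + x(5))*p = ((-5 - 18) + 15/(-12 + 5*(1 + 20*5)))*(-21) = (-23 + 15/(-12 + 5*(1 + 100)))*(-21) = (-23 + 15/(-12 + 5*101))*(-21) = (-23 + 15/(-12 + 505))*(-21) = (-23 + 15/493)*(-21) = -11324/493*(-21) = 237804/493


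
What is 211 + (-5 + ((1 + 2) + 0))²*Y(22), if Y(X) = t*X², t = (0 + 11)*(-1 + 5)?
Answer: 85395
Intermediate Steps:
t = 44 (t = 11*4 = 44)
Y(X) = 44*X²
211 + (-5 + ((1 + 2) + 0))²*Y(22) = 211 + (-5 + ((1 + 2) + 0))²*(44*22²) = 211 + (-5 + (3 + 0))²*(44*484) = 211 + (-5 + 3)²*21296 = 211 + (-2)²*21296 = 211 + 4*21296 = 211 + 85184 = 85395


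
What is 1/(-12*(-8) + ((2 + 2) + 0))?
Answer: 1/100 ≈ 0.010000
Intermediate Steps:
1/(-12*(-8) + ((2 + 2) + 0)) = 1/(96 + (4 + 0)) = 1/(96 + 4) = 1/100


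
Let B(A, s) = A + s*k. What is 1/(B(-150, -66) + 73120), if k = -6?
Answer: 1/73366 ≈ 1.3630e-5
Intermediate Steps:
B(A, s) = A - 6*s (B(A, s) = A + s*(-6) = A - 6*s)
1/(B(-150, -66) + 73120) = 1/((-150 - 6*(-66)) + 73120) = 1/((-150 + 396) + 73120) = 1/(246 + 73120) = 1/73366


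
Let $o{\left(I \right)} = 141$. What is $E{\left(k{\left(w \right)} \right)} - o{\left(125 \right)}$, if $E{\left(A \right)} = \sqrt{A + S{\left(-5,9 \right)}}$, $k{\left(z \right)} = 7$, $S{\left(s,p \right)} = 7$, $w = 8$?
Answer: $-141 + \sqrt{14} \approx -137.26$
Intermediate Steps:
$E{\left(A \right)} = \sqrt{7 + A}$ ($E{\left(A \right)} = \sqrt{A + 7} = \sqrt{7 + A}$)
$E{\left(k{\left(w \right)} \right)} - o{\left(125 \right)} = \sqrt{7 + 7} - 141 = \sqrt{14} - 141 = -141 + \sqrt{14}$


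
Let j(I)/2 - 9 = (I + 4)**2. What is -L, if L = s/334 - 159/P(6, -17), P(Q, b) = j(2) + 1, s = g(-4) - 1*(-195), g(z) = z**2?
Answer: 33905/30394 ≈ 1.1155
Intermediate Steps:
j(I) = 18 + 2*(4 + I)**2 (j(I) = 18 + 2*(I + 4)**2 = 18 + 2*(4 + I)**2)
s = 211 (s = (-4)**2 - 1*(-195) = 16 + 195 = 211)
P(Q, b) = 91 (P(Q, b) = (18 + 2*(4 + 2)**2) + 1 = (18 + 2*6**2) + 1 = (18 + 2*36) + 1 = (18 + 72) + 1 = 90 + 1 = 91)
L = -33905/30394 (L = 211/334 - 159/91 = -33905/30394 ≈ -1.1155)
-L = -1*(-33905/30394) = 33905/30394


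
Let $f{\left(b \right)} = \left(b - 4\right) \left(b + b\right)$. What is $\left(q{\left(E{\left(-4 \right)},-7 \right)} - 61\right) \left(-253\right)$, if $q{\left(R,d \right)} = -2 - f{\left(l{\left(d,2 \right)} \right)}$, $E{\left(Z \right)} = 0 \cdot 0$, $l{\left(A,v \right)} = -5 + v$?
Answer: $26565$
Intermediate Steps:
$E{\left(Z \right)} = 0$
$f{\left(b \right)} = 2 b \left(-4 + b\right)$ ($f{\left(b \right)} = \left(-4 + b\right) 2 b = 2 b \left(-4 + b\right)$)
$q{\left(R,d \right)} = -44$ ($q{\left(R,d \right)} = -2 - 2 \left(-5 + 2\right) \left(-4 + \left(-5 + 2\right)\right) = -2 - 2 \left(-3\right) \left(-4 - 3\right) = -2 - 2 \left(-3\right) \left(-7\right) = -2 - 42 = -44$)
$\left(q{\left(E{\left(-4 \right)},-7 \right)} - 61\right) \left(-253\right) = \left(-44 - 61\right) \left(-253\right) = \left(-105\right) \left(-253\right) = 26565$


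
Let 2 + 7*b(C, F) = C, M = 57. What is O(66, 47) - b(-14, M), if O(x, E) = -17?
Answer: -103/7 ≈ -14.714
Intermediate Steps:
b(C, F) = -2/7 + C/7
O(66, 47) - b(-14, M) = -17 - (-2/7 + (⅐)*(-14)) = -17 - (-2/7 - 2) = -17 - 1*(-16/7) = -17 + 16/7 = -103/7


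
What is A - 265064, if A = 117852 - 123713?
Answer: -270925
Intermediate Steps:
A = -5861
A - 265064 = -5861 - 265064 = -270925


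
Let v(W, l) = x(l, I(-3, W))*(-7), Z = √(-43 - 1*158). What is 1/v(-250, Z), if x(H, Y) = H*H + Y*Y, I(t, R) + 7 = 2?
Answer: 1/1232 ≈ 0.00081169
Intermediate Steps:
I(t, R) = -5 (I(t, R) = -7 + 2 = -5)
x(H, Y) = H² + Y²
Z = I*√201 (Z = √(-43 - 158) = √(-201) = I*√201 ≈ 14.177*I)
v(W, l) = -175 - 7*l² (v(W, l) = (l² + (-5)²)*(-7) = (l² + 25)*(-7) = (25 + l²)*(-7) = -175 - 7*l²)
1/v(-250, Z) = 1/(-175 - 7*(I*√201)²) = 1/(-175 - 7*(-201)) = 1/(-175 + 1407) = 1/1232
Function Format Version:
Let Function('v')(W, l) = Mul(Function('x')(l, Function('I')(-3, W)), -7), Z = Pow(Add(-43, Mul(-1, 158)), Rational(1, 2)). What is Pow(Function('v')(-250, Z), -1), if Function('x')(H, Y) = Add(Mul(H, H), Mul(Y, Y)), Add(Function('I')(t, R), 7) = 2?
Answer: Rational(1, 1232) ≈ 0.00081169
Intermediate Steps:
Function('I')(t, R) = -5 (Function('I')(t, R) = Add(-7, 2) = -5)
Function('x')(H, Y) = Add(Pow(H, 2), Pow(Y, 2))
Z = Mul(I, Pow(201, Rational(1, 2))) (Z = Pow(Add(-43, -158), Rational(1, 2)) = Pow(-201, Rational(1, 2)) = Mul(I, Pow(201, Rational(1, 2))) ≈ Mul(14.177, I))
Function('v')(W, l) = Add(-175, Mul(-7, Pow(l, 2))) (Function('v')(W, l) = Mul(Add(Pow(l, 2), Pow(-5, 2)), -7) = Mul(Add(Pow(l, 2), 25), -7) = Mul(Add(25, Pow(l, 2)), -7) = Add(-175, Mul(-7, Pow(l, 2))))
Pow(Function('v')(-250, Z), -1) = Pow(Add(-175, Mul(-7, Pow(Mul(I, Pow(201, Rational(1, 2))), 2))), -1) = Pow(Add(-175, Mul(-7, -201)), -1) = Pow(Add(-175, 1407), -1) = Pow(1232, -1) = Rational(1, 1232)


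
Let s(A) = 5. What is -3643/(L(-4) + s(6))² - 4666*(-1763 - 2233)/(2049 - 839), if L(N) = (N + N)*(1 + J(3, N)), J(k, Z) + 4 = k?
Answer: 46172537/3025 ≈ 15264.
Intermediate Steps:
J(k, Z) = -4 + k
L(N) = 0 (L(N) = (N + N)*(1 + (-4 + 3)) = (2*N)*(1 - 1) = (2*N)*0 = 0)
-3643/(L(-4) + s(6))² - 4666*(-1763 - 2233)/(2049 - 839) = -3643/(0 + 5)² - 4666*(-1763 - 2233)/(2049 - 839) = -3643/(5²) - 4666/(1210/(-3996)) = -3643/25 - 4666/(1210*(-1/3996)) = -3643*1/25 - 4666/(-605/1998) = -3643/25 - 4666*(-1998/605) = -3643/25 + 9322668/605 = 46172537/3025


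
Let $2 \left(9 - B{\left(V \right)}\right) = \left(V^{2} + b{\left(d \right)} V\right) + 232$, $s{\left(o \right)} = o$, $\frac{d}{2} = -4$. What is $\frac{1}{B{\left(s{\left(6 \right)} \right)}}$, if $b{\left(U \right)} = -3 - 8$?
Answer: $- \frac{1}{92} \approx -0.01087$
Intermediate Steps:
$d = -8$ ($d = 2 \left(-4\right) = -8$)
$b{\left(U \right)} = -11$
$B{\left(V \right)} = -107 - \frac{V^{2}}{2} + \frac{11 V}{2}$ ($B{\left(V \right)} = 9 - \frac{\left(V^{2} - 11 V\right) + 232}{2} = 9 - \frac{232 + V^{2} - 11 V}{2} = 9 - \left(116 + \frac{V^{2}}{2} - \frac{11 V}{2}\right) = -107 - \frac{V^{2}}{2} + \frac{11 V}{2}$)
$\frac{1}{B{\left(s{\left(6 \right)} \right)}} = \frac{1}{-107 - \frac{6^{2}}{2} + \frac{11}{2} \cdot 6} = \frac{1}{-107 - 18 + 33} = \frac{1}{-92} = - \frac{1}{92}$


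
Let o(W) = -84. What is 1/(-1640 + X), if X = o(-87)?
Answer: -1/1724 ≈ -0.00058005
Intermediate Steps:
X = -84
1/(-1640 + X) = 1/(-1640 - 84) = 1/(-1724) = -1/1724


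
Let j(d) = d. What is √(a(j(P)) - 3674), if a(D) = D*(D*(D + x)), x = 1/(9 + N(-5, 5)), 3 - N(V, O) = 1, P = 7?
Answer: 4*I*√25157/11 ≈ 57.676*I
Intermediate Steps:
N(V, O) = 2 (N(V, O) = 3 - 1*1 = 3 - 1 = 2)
x = 1/11 (x = 1/(9 + 2) = 1/11 ≈ 0.090909)
a(D) = D²*(1/11 + D) (a(D) = D*(D*(D + 1/11)) = D*(D*(1/11 + D)) = D²*(1/11 + D))
√(a(j(P)) - 3674) = √(7²*(1/11 + 7) - 3674) = √(49*(78/11) - 3674) = √(3822/11 - 3674) = √(-36592/11) = 4*I*√25157/11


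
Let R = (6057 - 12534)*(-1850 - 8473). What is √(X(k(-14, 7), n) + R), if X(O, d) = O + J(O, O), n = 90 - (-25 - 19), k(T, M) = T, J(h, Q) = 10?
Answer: √66862067 ≈ 8176.9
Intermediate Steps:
R = 66862071 (R = -6477*(-10323) = 66862071)
n = 134 (n = 90 - 1*(-44) = 90 + 44 = 134)
X(O, d) = 10 + O (X(O, d) = O + 10 = 10 + O)
√(X(k(-14, 7), n) + R) = √((10 - 14) + 66862071) = √(-4 + 66862071) = √66862067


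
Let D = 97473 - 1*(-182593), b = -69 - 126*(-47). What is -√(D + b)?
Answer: -√285919 ≈ -534.71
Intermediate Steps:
b = 5853 (b = -69 + 5922 = 5853)
D = 280066 (D = 97473 + 182593 = 280066)
-√(D + b) = -√(280066 + 5853) = -√285919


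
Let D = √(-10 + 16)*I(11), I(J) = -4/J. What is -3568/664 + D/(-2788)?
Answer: -446/83 + √6/7667 ≈ -5.3732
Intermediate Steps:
D = -4*√6/11 (D = √(-10 + 16)*(-4/11) = √6*(-4*1/11) = √6*(-4/11) = -4*√6/11 ≈ -0.89072)
-3568/664 + D/(-2788) = -3568/664 - 4*√6/11/(-2788) = -3568*1/664 - 4*√6/11*(-1/2788) = -446/83 + √6/7667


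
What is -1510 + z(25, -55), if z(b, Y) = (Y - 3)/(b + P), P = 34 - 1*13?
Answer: -34759/23 ≈ -1511.3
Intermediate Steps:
P = 21 (P = 34 - 13 = 21)
z(b, Y) = (-3 + Y)/(21 + b) (z(b, Y) = (Y - 3)/(b + 21) = (-3 + Y)/(21 + b))
-1510 + z(25, -55) = -1510 + (-3 - 55)/(21 + 25) = -1510 - 58/46 = -1510 + (1/46)*(-58) = -1510 - 29/23 = -34759/23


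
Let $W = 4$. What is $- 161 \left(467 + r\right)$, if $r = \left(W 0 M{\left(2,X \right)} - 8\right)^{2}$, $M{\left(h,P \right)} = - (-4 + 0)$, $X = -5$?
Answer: $-85491$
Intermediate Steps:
$M{\left(h,P \right)} = 4$ ($M{\left(h,P \right)} = \left(-1\right) \left(-4\right) = 4$)
$r = 64$ ($r = \left(4 \cdot 0 \cdot 4 - 8\right)^{2} = \left(0 \cdot 4 - 8\right)^{2} = \left(0 - 8\right)^{2} = \left(-8\right)^{2} = 64$)
$- 161 \left(467 + r\right) = - 161 \left(467 + 64\right) = \left(-161\right) 531 = -85491$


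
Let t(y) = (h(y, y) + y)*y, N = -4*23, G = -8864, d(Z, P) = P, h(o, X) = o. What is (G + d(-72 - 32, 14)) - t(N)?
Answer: -25778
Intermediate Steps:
N = -92
t(y) = 2*y**2 (t(y) = (y + y)*y = (2*y)*y = 2*y**2)
(G + d(-72 - 32, 14)) - t(N) = (-8864 + 14) - 2*(-92)**2 = -8850 - 2*8464 = -8850 - 1*16928 = -8850 - 16928 = -25778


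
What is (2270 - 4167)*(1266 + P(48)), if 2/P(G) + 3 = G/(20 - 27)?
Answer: -165683980/69 ≈ -2.4012e+6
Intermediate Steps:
P(G) = 2/(-3 - G/7) (P(G) = 2/(-3 + G/(20 - 27)) = 2/(-3 + G/(-7)) = 2/(-3 + G*(-⅐)) = 2/(-3 - G/7))
(2270 - 4167)*(1266 + P(48)) = (2270 - 4167)*(1266 - 14/(21 + 48)) = -1897*(1266 - 14/69) = -1897*87340/69 = -165683980/69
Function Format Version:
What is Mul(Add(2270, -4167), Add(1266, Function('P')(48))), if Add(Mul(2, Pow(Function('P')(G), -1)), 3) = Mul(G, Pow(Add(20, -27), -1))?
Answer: Rational(-165683980, 69) ≈ -2.4012e+6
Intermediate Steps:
Function('P')(G) = Mul(2, Pow(Add(-3, Mul(Rational(-1, 7), G)), -1)) (Function('P')(G) = Mul(2, Pow(Add(-3, Mul(G, Pow(Add(20, -27), -1))), -1)) = Mul(2, Pow(Add(-3, Mul(G, Pow(-7, -1))), -1)) = Mul(2, Pow(Add(-3, Mul(G, Rational(-1, 7))), -1)) = Mul(2, Pow(Add(-3, Mul(Rational(-1, 7), G)), -1)))
Mul(Add(2270, -4167), Add(1266, Function('P')(48))) = Mul(Add(2270, -4167), Add(1266, Mul(-14, Pow(Add(21, 48), -1)))) = Mul(-1897, Add(1266, Mul(-14, Pow(69, -1)))) = Mul(-1897, Add(1266, Mul(-14, Rational(1, 69)))) = Mul(-1897, Add(1266, Rational(-14, 69))) = Mul(-1897, Rational(87340, 69)) = Rational(-165683980, 69)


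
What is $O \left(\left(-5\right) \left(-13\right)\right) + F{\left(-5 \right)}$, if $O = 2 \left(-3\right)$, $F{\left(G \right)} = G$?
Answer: $-395$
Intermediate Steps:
$O = -6$
$O \left(\left(-5\right) \left(-13\right)\right) + F{\left(-5 \right)} = - 6 \left(\left(-5\right) \left(-13\right)\right) - 5 = \left(-6\right) 65 - 5 = -390 - 5 = -395$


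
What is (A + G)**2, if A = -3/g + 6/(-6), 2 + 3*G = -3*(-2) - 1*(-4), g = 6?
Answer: 49/36 ≈ 1.3611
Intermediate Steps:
G = 8/3 (G = -2/3 + (-3*(-2) - 1*(-4))/3 = -2/3 + (6 + 4)/3 = -2/3 + (1/3)*10 = -2/3 + 10/3 = 8/3 ≈ 2.6667)
A = -3/2 (A = -3/6 + 6/(-6) = -3*1/6 + 6*(-1/6) = -1/2 - 1 = -3/2 ≈ -1.5000)
(A + G)**2 = (-3/2 + 8/3)**2 = (7/6)**2 = 49/36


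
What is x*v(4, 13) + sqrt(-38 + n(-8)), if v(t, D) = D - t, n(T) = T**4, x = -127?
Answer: -1143 + sqrt(4058) ≈ -1079.3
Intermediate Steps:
x*v(4, 13) + sqrt(-38 + n(-8)) = -127*(13 - 1*4) + sqrt(-38 + (-8)**4) = -127*(13 - 4) + sqrt(-38 + 4096) = -127*9 + sqrt(4058) = -1143 + sqrt(4058)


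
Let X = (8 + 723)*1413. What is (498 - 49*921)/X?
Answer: -4959/114767 ≈ -0.043209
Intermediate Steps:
X = 1032903 (X = 731*1413 = 1032903)
(498 - 49*921)/X = (498 - 49*921)/1032903 = (498 - 45129)*(1/1032903) = -44631*1/1032903 = -4959/114767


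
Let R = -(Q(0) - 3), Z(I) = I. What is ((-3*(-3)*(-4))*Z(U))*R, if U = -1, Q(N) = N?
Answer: 108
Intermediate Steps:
R = 3 (R = -(0 - 3) = -1*(-3) = 3)
((-3*(-3)*(-4))*Z(U))*R = ((-3*(-3)*(-4))*(-1))*3 = ((9*(-4))*(-1))*3 = -36*(-1)*3 = 36*3 = 108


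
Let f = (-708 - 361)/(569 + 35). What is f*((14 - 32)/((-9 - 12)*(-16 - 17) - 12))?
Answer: 3207/68554 ≈ 0.046781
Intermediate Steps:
f = -1069/604 ≈ -1.7699
f*((14 - 32)/((-9 - 12)*(-16 - 17) - 12)) = -1069*(14 - 32)/(604*((-9 - 12)*(-16 - 17) - 12)) = -(-9621)/(302*(-21*(-33) - 12)) = -(-9621)/(302*(693 - 12)) = -(-9621)/(302*681) = -1069/604*(-6/227) = 3207/68554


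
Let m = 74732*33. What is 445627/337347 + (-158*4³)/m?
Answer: 91297870579/69329194011 ≈ 1.3169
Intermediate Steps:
m = 2466156
445627/337347 + (-158*4³)/m = 445627/337347 - 158*4³/2466156 = 445627*(1/337347) - 158*64*(1/2466156) = 445627/337347 - 10112*1/2466156 = 445627/337347 - 2528/616539 = 91297870579/69329194011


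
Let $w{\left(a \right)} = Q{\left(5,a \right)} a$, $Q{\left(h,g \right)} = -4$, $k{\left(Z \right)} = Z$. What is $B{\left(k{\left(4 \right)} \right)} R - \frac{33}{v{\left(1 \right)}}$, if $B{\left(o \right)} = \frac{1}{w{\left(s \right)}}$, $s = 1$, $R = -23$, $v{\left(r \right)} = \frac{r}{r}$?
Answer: $- \frac{109}{4} \approx -27.25$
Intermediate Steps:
$v{\left(r \right)} = 1$
$w{\left(a \right)} = - 4 a$
$B{\left(o \right)} = - \frac{1}{4}$ ($B{\left(o \right)} = \frac{1}{\left(-4\right) 1} = \frac{1}{-4} = - \frac{1}{4}$)
$B{\left(k{\left(4 \right)} \right)} R - \frac{33}{v{\left(1 \right)}} = \left(- \frac{1}{4}\right) \left(-23\right) - \frac{33}{1} = \frac{23}{4} - 33 = - \frac{109}{4}$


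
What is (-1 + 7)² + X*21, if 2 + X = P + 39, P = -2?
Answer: 771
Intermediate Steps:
X = 35 (X = -2 + (-2 + 39) = -2 + 37 = 35)
(-1 + 7)² + X*21 = (-1 + 7)² + 35*21 = 6² + 735 = 36 + 735 = 771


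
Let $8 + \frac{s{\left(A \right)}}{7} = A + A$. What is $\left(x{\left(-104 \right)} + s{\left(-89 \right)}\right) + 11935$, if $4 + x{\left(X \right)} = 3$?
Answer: $10632$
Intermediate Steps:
$s{\left(A \right)} = -56 + 14 A$ ($s{\left(A \right)} = -56 + 7 \left(A + A\right) = -56 + 7 \cdot 2 A = -56 + 14 A$)
$x{\left(X \right)} = -1$ ($x{\left(X \right)} = -4 + 3 = -1$)
$\left(x{\left(-104 \right)} + s{\left(-89 \right)}\right) + 11935 = \left(-1 + \left(-56 + 14 \left(-89\right)\right)\right) + 11935 = \left(-1 - 1302\right) + 11935 = -1303 + 11935 = 10632$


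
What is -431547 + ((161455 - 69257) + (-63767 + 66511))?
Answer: -336605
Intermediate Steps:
-431547 + ((161455 - 69257) + (-63767 + 66511)) = -431547 + (92198 + 2744) = -431547 + 94942 = -336605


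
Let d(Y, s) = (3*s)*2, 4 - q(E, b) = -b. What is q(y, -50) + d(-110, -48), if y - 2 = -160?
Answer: -334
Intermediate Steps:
y = -158 (y = 2 - 160 = -158)
q(E, b) = 4 + b (q(E, b) = 4 - (-1)*b = 4 + b)
d(Y, s) = 6*s
q(y, -50) + d(-110, -48) = (4 - 50) + 6*(-48) = -46 - 288 = -334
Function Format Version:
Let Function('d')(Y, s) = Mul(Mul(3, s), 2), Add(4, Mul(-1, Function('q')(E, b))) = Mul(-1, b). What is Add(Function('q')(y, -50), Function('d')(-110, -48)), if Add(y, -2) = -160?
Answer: -334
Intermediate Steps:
y = -158 (y = Add(2, -160) = -158)
Function('q')(E, b) = Add(4, b) (Function('q')(E, b) = Add(4, Mul(-1, Mul(-1, b))) = Add(4, b))
Function('d')(Y, s) = Mul(6, s)
Add(Function('q')(y, -50), Function('d')(-110, -48)) = Add(Add(4, -50), Mul(6, -48)) = Add(-46, -288) = -334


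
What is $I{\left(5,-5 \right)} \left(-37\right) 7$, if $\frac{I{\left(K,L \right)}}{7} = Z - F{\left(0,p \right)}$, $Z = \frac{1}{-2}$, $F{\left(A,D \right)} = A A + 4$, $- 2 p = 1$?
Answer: $\frac{16317}{2} \approx 8158.5$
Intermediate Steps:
$p = - \frac{1}{2}$ ($p = \left(- \frac{1}{2}\right) 1 = - \frac{1}{2} \approx -0.5$)
$F{\left(A,D \right)} = 4 + A^{2}$ ($F{\left(A,D \right)} = A^{2} + 4 = 4 + A^{2}$)
$Z = - \frac{1}{2} \approx -0.5$
$I{\left(K,L \right)} = - \frac{63}{2}$ ($I{\left(K,L \right)} = 7 \left(- \frac{1}{2} - \left(4 + 0^{2}\right)\right) = 7 \left(- \frac{1}{2} - \left(4 + 0\right)\right) = 7 \left(- \frac{1}{2} - 4\right) = 7 \left(- \frac{9}{2}\right) = - \frac{63}{2}$)
$I{\left(5,-5 \right)} \left(-37\right) 7 = \left(- \frac{63}{2}\right) \left(-37\right) 7 = \frac{2331}{2} \cdot 7 = \frac{16317}{2}$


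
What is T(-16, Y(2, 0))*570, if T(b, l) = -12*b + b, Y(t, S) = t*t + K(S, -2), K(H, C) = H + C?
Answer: 100320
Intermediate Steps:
K(H, C) = C + H
Y(t, S) = -2 + S + t**2 (Y(t, S) = t*t + (-2 + S) = t**2 + (-2 + S) = -2 + S + t**2)
T(b, l) = -11*b
T(-16, Y(2, 0))*570 = -11*(-16)*570 = 176*570 = 100320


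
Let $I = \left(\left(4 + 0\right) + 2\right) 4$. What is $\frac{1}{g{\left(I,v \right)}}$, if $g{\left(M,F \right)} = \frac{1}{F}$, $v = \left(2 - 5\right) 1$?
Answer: $-3$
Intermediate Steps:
$I = 24$ ($I = \left(4 + 2\right) 4 = 6 \cdot 4 = 24$)
$v = -3$ ($v = \left(-3\right) 1 = -3$)
$\frac{1}{g{\left(I,v \right)}} = \frac{1}{\frac{1}{-3}} = \frac{1}{- \frac{1}{3}} = -3$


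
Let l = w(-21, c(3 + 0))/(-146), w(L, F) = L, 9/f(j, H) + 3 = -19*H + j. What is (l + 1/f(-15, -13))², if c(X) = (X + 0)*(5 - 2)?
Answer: 1130506129/1726596 ≈ 654.76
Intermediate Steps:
f(j, H) = 9/(-3 + j - 19*H) (f(j, H) = 9/(-3 + (-19*H + j)) = 9/(-3 + (j - 19*H)) = 9/(-3 + j - 19*H))
c(X) = 3*X (c(X) = X*3 = 3*X)
l = 21/146 (l = -21/(-146) = -21*(-1/146) = 21/146 ≈ 0.14384)
(l + 1/f(-15, -13))² = (21/146 + 1/(9/(-3 - 15 - 19*(-13))))² = (21/146 + 1/(9/(-3 - 15 + 247)))² = (21/146 + 1/(9/229))² = (21/146 + 229/9)² = (33623/1314)² = 1130506129/1726596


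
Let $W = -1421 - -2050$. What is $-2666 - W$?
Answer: $-3295$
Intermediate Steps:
$W = 629$ ($W = -1421 + 2050 = 629$)
$-2666 - W = -2666 - 629 = -3295$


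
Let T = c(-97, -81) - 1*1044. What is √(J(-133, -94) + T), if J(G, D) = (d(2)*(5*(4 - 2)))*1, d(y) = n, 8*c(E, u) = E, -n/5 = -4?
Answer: 3*I*√1522/4 ≈ 29.26*I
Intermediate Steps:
n = 20 (n = -5*(-4) = 20)
c(E, u) = E/8
d(y) = 20
T = -8449/8 (T = (⅛)*(-97) - 1*1044 = -97/8 - 1044 = -8449/8 ≈ -1056.1)
J(G, D) = 200 (J(G, D) = (20*(5*(4 - 2)))*1 = (20*(5*2))*1 = (20*10)*1 = 200*1 = 200)
√(J(-133, -94) + T) = √(200 - 8449/8) = √(-6849/8) = 3*I*√1522/4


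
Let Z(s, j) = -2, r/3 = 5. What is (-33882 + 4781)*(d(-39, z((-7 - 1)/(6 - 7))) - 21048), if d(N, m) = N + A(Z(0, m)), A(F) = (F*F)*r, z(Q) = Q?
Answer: 611906727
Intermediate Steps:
r = 15 (r = 3*5 = 15)
A(F) = 15*F² (A(F) = (F*F)*15 = F²*15 = 15*F²)
d(N, m) = 60 + N (d(N, m) = N + 15*(-2)² = N + 15*4 = N + 60 = 60 + N)
(-33882 + 4781)*(d(-39, z((-7 - 1)/(6 - 7))) - 21048) = (-33882 + 4781)*((60 - 39) - 21048) = -29101*(21 - 21048) = -29101*(-21027) = 611906727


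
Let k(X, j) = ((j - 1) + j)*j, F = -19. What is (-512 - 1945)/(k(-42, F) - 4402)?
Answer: 351/523 ≈ 0.67113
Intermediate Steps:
k(X, j) = j*(-1 + 2*j) (k(X, j) = ((-1 + j) + j)*j = (-1 + 2*j)*j = j*(-1 + 2*j))
(-512 - 1945)/(k(-42, F) - 4402) = (-512 - 1945)/(-19*(-1 + 2*(-19)) - 4402) = -2457/(-19*(-1 - 38) - 4402) = -2457/(-19*(-39) - 4402) = -2457/(741 - 4402) = -2457/(-3661) = -2457*(-1/3661) = 351/523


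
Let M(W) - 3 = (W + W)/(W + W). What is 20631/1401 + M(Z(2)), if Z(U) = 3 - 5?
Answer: 8745/467 ≈ 18.726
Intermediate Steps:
Z(U) = -2
M(W) = 4 (M(W) = 3 + (W + W)/(W + W) = 3 + (2*W)/((2*W)) = 3 + (2*W)*(1/(2*W)) = 3 + 1 = 4)
20631/1401 + M(Z(2)) = 20631/1401 + 4 = 20631*(1/1401) + 4 = 6877/467 + 4 = 8745/467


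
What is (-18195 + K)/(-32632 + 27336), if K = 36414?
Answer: -18219/5296 ≈ -3.4401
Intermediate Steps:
(-18195 + K)/(-32632 + 27336) = (-18195 + 36414)/(-32632 + 27336) = 18219/(-5296) = 18219*(-1/5296) = -18219/5296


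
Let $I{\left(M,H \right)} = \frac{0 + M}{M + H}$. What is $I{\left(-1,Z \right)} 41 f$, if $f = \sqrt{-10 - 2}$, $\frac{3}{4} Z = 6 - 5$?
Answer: $- 246 i \sqrt{3} \approx - 426.08 i$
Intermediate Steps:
$Z = \frac{4}{3}$ ($Z = \frac{4 \left(6 - 5\right)}{3} = \frac{4}{3} \cdot 1 = \frac{4}{3} \approx 1.3333$)
$I{\left(M,H \right)} = \frac{M}{H + M}$
$f = 2 i \sqrt{3}$ ($f = \sqrt{-12} = 2 i \sqrt{3} \approx 3.4641 i$)
$I{\left(-1,Z \right)} 41 f = - \frac{1}{\frac{4}{3} - 1} \cdot 41 \cdot 2 i \sqrt{3} = - \frac{1}{\frac{1}{3}} \cdot 41 \cdot 2 i \sqrt{3} = \left(-1\right) 3 \cdot 41 \cdot 2 i \sqrt{3} = \left(-3\right) 41 \cdot 2 i \sqrt{3} = - 123 \cdot 2 i \sqrt{3} = - 246 i \sqrt{3}$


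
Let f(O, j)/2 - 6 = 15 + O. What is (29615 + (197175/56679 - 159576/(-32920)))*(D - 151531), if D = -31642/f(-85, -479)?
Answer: -22298568038801115773/4975660480 ≈ -4.4815e+9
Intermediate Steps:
f(O, j) = 42 + 2*O (f(O, j) = 12 + 2*(15 + O) = 12 + (30 + 2*O) = 42 + 2*O)
D = 15821/64 (D = -31642/(42 + 2*(-85)) = -31642/(42 - 170) = -31642/(-128) = -31642*(-1/128) = 15821/64 ≈ 247.20)
(29615 + (197175/56679 - 159576/(-32920)))*(D - 151531) = (29615 + (197175/56679 - 159576/(-32920)))*(15821/64 - 151531) = (29615 + (197175*(1/56679) - 159576*(-1/32920)))*(-9682163/64) = (29615 + (65725/18893 + 19947/4115))*(-9682163/64) = (29615 + 647317046/77744695)*(-9682163/64) = (2303056459471/77744695)*(-9682163/64) = -22298568038801115773/4975660480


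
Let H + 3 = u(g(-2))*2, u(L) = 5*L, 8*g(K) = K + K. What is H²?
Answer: 64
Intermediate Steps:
g(K) = K/4 (g(K) = (K + K)/8 = (2*K)/8 = K/4)
H = -8 (H = -3 + (5*((¼)*(-2)))*2 = -3 + (5*(-½))*2 = -3 - 5/2*2 = -3 - 5 = -8)
H² = (-8)² = 64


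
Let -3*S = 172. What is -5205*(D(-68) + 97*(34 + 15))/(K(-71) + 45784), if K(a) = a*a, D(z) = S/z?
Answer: -84128762/172805 ≈ -486.84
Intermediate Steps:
S = -172/3 (S = -⅓*172 = -172/3 ≈ -57.333)
D(z) = -172/(3*z)
K(a) = a²
-5205*(D(-68) + 97*(34 + 15))/(K(-71) + 45784) = -5205*(-172/3/(-68) + 97*(34 + 15))/((-71)² + 45784) = -5205*(-172/3*(-1/68) + 97*49)/(5041 + 45784) = -5205/(50825/(43/51 + 4753)) = -5205/(50825/(242446/51)) = -5205/(50825*(51/242446)) = -5205/2592075/242446 = -5205*242446/2592075 = -84128762/172805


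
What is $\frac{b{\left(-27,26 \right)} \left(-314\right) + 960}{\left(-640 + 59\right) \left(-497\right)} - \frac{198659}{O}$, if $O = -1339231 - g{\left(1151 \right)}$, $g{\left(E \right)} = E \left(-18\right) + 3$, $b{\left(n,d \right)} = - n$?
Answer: $\frac{6778796225}{54390103516} \approx 0.12463$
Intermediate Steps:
$g{\left(E \right)} = 3 - 18 E$ ($g{\left(E \right)} = - 18 E + 3 = 3 - 18 E$)
$O = -1318516$ ($O = -1339231 - \left(3 - 20718\right) = -1339231 - -20715 = -1339231 + 20715 = -1318516$)
$\frac{b{\left(-27,26 \right)} \left(-314\right) + 960}{\left(-640 + 59\right) \left(-497\right)} - \frac{198659}{O} = \frac{\left(-1\right) \left(-27\right) \left(-314\right) + 960}{\left(-640 + 59\right) \left(-497\right)} - \frac{198659}{-1318516} = \frac{27 \left(-314\right) + 960}{\left(-581\right) \left(-497\right)} - - \frac{198659}{1318516} = \frac{-8478 + 960}{288757} + \frac{198659}{1318516} = \left(-7518\right) \frac{1}{288757} + \frac{198659}{1318516} = - \frac{1074}{41251} + \frac{198659}{1318516} = \frac{6778796225}{54390103516}$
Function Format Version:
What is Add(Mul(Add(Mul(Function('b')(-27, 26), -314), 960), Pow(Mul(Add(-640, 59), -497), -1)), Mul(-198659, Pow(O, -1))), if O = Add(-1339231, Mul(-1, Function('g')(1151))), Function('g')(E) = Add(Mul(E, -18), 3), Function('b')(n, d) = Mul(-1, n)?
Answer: Rational(6778796225, 54390103516) ≈ 0.12463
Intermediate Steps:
Function('g')(E) = Add(3, Mul(-18, E)) (Function('g')(E) = Add(Mul(-18, E), 3) = Add(3, Mul(-18, E)))
O = -1318516 (O = Add(-1339231, Mul(-1, Add(3, Mul(-18, 1151)))) = Add(-1339231, Mul(-1, Add(3, -20718))) = Add(-1339231, Mul(-1, -20715)) = Add(-1339231, 20715) = -1318516)
Add(Mul(Add(Mul(Function('b')(-27, 26), -314), 960), Pow(Mul(Add(-640, 59), -497), -1)), Mul(-198659, Pow(O, -1))) = Add(Mul(Add(Mul(Mul(-1, -27), -314), 960), Pow(Mul(Add(-640, 59), -497), -1)), Mul(-198659, Pow(-1318516, -1))) = Add(Mul(Add(Mul(27, -314), 960), Pow(Mul(-581, -497), -1)), Mul(-198659, Rational(-1, 1318516))) = Add(Mul(Add(-8478, 960), Pow(288757, -1)), Rational(198659, 1318516)) = Add(Mul(-7518, Rational(1, 288757)), Rational(198659, 1318516)) = Add(Rational(-1074, 41251), Rational(198659, 1318516)) = Rational(6778796225, 54390103516)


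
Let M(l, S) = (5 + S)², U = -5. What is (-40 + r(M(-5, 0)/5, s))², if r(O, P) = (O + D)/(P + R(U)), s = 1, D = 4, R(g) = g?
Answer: 28561/16 ≈ 1785.1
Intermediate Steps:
r(O, P) = (4 + O)/(-5 + P) (r(O, P) = (O + 4)/(P - 5) = (4 + O)/(-5 + P))
(-40 + r(M(-5, 0)/5, s))² = (-40 + (4 + (5 + 0)²/5)/(-5 + 1))² = (-40 + (4 + 5²*(⅕))/(-4))² = (-40 - (4 + 25*(⅕))/4)² = (-40 - (4 + 5)/4)² = (-40 - ¼*9)² = (-40 - 9/4)² = (-169/4)² = 28561/16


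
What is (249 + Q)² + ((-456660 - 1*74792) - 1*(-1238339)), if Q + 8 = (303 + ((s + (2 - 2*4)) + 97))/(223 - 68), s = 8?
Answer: 18408551224/24025 ≈ 7.6623e+5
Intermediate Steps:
Q = -838/155 (Q = -8 + (303 + ((8 + (2 - 2*4)) + 97))/(223 - 68) = -8 + (303 + ((8 + (2 - 8)) + 97))/155 = -8 + (303 + ((8 - 6) + 97))*(1/155) = -8 + (303 + (2 + 97))*(1/155) = -8 + (303 + 99)*(1/155) = -8 + 402*(1/155) = -8 + 402/155 = -838/155 ≈ -5.4064)
(249 + Q)² + ((-456660 - 1*74792) - 1*(-1238339)) = (249 - 838/155)² + ((-456660 - 1*74792) - 1*(-1238339)) = (37757/155)² + ((-456660 - 74792) + 1238339) = 1425591049/24025 + (-531452 + 1238339) = 1425591049/24025 + 706887 = 18408551224/24025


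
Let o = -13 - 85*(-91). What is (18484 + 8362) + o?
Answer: 34568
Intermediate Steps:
o = 7722 (o = -13 + 7735 = 7722)
(18484 + 8362) + o = (18484 + 8362) + 7722 = 26846 + 7722 = 34568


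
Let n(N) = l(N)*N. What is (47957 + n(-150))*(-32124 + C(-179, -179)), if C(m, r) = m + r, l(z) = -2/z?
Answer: -1557674310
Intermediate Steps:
n(N) = -2 (n(N) = (-2/N)*N = -2)
(47957 + n(-150))*(-32124 + C(-179, -179)) = (47957 - 2)*(-32124 + (-179 - 179)) = 47955*(-32124 - 358) = 47955*(-32482) = -1557674310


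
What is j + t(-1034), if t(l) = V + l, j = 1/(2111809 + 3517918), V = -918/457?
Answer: -2665428026055/2572785239 ≈ -1036.0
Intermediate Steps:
V = -918/457 (V = -918*1/457 = -918/457 ≈ -2.0088)
j = 1/5629727 ≈ 1.7763e-7
t(l) = -918/457 + l
j + t(-1034) = 1/5629727 + (-918/457 - 1034) = 1/5629727 - 473456/457 = -2665428026055/2572785239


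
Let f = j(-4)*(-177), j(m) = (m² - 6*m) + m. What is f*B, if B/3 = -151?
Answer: 2886516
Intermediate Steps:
j(m) = m² - 5*m
f = -6372 (f = -4*(-5 - 4)*(-177) = -4*(-9)*(-177) = 36*(-177) = -6372)
B = -453 (B = 3*(-151) = -453)
f*B = -6372*(-453) = 2886516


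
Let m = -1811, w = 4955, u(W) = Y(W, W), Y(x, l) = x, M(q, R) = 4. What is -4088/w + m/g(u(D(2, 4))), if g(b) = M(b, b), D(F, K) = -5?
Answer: -8989857/19820 ≈ -453.58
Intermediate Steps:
u(W) = W
g(b) = 4
-4088/w + m/g(u(D(2, 4))) = -4088/4955 - 1811/4 = -8989857/19820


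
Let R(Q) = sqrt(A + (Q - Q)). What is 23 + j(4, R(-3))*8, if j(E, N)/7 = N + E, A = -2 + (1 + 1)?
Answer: 247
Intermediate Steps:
A = 0 (A = -2 + 2 = 0)
R(Q) = 0 (R(Q) = sqrt(0 + (Q - Q)) = sqrt(0 + 0) = sqrt(0) = 0)
j(E, N) = 7*E + 7*N (j(E, N) = 7*(N + E) = 7*(E + N) = 7*E + 7*N)
23 + j(4, R(-3))*8 = 23 + (7*4 + 7*0)*8 = 23 + (28 + 0)*8 = 23 + 28*8 = 23 + 224 = 247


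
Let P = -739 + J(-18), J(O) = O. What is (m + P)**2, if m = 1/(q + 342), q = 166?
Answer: 147882548025/258064 ≈ 5.7305e+5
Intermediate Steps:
P = -757 (P = -739 - 18 = -757)
m = 1/508 (m = 1/(166 + 342) = 1/508 ≈ 0.0019685)
(m + P)**2 = (1/508 - 757)**2 = (-384555/508)**2 = 147882548025/258064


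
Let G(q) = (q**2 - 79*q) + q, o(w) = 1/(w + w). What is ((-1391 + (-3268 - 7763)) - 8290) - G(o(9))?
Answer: -6709285/324 ≈ -20708.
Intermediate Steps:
o(w) = 1/(2*w)
G(q) = q**2 - 78*q
((-1391 + (-3268 - 7763)) - 8290) - G(o(9)) = ((-1391 + (-3268 - 7763)) - 8290) - (1/2)/9*(-78 + (1/2)/9) = ((-1391 - 11031) - 8290) - (1/2)*(1/9)*(-78 + (1/2)*(1/9)) = (-12422 - 8290) - (-78 + 1/18)/18 = -20712 - (-1403)/(18*18) = -20712 - 1*(-1403/324) = -20712 + 1403/324 = -6709285/324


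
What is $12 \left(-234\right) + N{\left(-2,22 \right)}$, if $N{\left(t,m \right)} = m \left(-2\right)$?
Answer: $-2852$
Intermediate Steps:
$N{\left(t,m \right)} = - 2 m$
$12 \left(-234\right) + N{\left(-2,22 \right)} = 12 \left(-234\right) - 44 = -2808 - 44 = -2852$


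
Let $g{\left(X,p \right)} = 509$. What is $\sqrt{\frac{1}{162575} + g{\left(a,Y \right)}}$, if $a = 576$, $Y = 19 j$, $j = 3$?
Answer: $\frac{2 \sqrt{134531911507}}{32515} \approx 22.561$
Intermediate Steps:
$Y = 57$ ($Y = 19 \cdot 3 = 57$)
$\sqrt{\frac{1}{162575} + g{\left(a,Y \right)}} = \sqrt{\frac{1}{162575} + 509} = \sqrt{\frac{82750676}{162575}} = \frac{2 \sqrt{134531911507}}{32515}$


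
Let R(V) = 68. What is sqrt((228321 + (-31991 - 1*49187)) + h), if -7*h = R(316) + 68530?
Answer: sqrt(6729821)/7 ≈ 370.60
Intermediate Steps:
h = -68598/7 (h = -(68 + 68530)/7 = -1/7*68598 = -68598/7 ≈ -9799.7)
sqrt((228321 + (-31991 - 1*49187)) + h) = sqrt((228321 + (-31991 - 1*49187)) - 68598/7) = sqrt((228321 + (-31991 - 49187)) - 68598/7) = sqrt((228321 - 81178) - 68598/7) = sqrt(147143 - 68598/7) = sqrt(961403/7) = sqrt(6729821)/7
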